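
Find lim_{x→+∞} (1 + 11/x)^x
As x → +∞: this is the defining limit (1 + 11/x)^x → e^11.
Limit = e^(11).

Final answer: e^(11)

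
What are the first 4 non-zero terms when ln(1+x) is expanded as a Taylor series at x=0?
-x^4/4 + x^3/3 - x^2/2 + x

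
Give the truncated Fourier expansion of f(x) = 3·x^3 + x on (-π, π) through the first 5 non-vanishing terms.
(-34 + 6·π^2)·sin(x) + (7/2 - 3·π^2)·sin(2·x) + (-2/3 + 2·π^2)·sin(3·x) + (1/16 - 3·π^2/2)·sin(4·x) + (14/125 + 6·π^2/5)·sin(5·x)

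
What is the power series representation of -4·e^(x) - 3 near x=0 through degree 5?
-x^5/30 - x^4/6 - 2·x^3/3 - 2·x^2 - 4·x - 7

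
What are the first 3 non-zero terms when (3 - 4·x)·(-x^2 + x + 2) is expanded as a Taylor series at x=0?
-7·x^2 - 5·x + 6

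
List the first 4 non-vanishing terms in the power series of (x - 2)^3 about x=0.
x^3 - 6·x^2 + 12·x - 8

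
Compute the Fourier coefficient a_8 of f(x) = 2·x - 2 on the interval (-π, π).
a_8 = (1/π) ∫_{-π}^{π} f(x)·cos(8x) dx.
Evaluate the integral (use parity and integration by parts as needed): a_8 = 0.

Final answer: 0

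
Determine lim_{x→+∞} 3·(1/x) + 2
Evaluate the dominant behaviour as x → +∞; each term tends to a finite value or vanishes.
Limit = 2.

Final answer: 2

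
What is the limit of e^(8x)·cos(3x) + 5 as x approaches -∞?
Evaluate the dominant behaviour as x → -∞; each term tends to a finite value or vanishes.
Limit = 5.

Final answer: 5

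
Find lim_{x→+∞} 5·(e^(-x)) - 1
Evaluate the dominant behaviour as x → +∞; each term tends to a finite value or vanishes.
Limit = -1.

Final answer: -1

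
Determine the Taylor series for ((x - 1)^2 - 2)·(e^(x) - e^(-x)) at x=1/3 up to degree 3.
(14 - 14·e^(2/3))·e^(-1/3)/9 + (-26·e^(2/3) - 2)·e^(-1/3)·(x - 1/3)/9 + (-10·e^(2/3) - 14)·e^(-1/3)·(x - 1/3)^2/9 + (2·e^(2/3) + 38)·e^(-1/3)·(x - 1/3)^3/27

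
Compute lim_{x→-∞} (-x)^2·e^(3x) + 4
The product is a 0·∞ indeterminate form at x → -∞.
Rewrite the product as (-x)^2 / e^(-3x) (an ∞/∞ form) and apply L'Hôpital, or use the standard hierarchy e^(3|x|) ≫ |(-x)^2| as x → -∞.
The indeterminate product → 0, so the limit = 4.

Final answer: 4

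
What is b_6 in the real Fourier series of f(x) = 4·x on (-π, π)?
b_6 = (1/π) ∫_{-π}^{π} f(x)·sin(6x) dx.
Evaluate the integral (use parity and integration by parts as needed): b_6 = -4/3.

Final answer: -4/3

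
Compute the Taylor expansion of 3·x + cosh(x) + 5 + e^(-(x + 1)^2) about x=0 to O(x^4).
2·x^3·e^(-1)/3 + x^2·(e^(-1) + 1/2) + x·(3 - 2·e^(-1)) + e^(-1) + 6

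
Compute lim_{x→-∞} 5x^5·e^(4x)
This is a 0·∞ indeterminate form at x → -∞.
Rewrite the product as 5x^5 / e^(-4x) (an ∞/∞ form) and apply L'Hôpital, or use the standard hierarchy e^(4|x|) ≫ |x^5| as x → -∞.
The indeterminate product → 0, so the limit = 0.

Final answer: 0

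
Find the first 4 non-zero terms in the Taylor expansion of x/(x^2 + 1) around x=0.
-x^7 + x^5 - x^3 + x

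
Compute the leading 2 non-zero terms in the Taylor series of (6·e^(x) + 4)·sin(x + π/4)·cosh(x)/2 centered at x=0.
4·√(2)·x + 5·√(2)/2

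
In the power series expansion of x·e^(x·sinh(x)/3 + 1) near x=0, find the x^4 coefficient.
Expand to order 4: x·e^(x·sinh(x)/3 + 1) = e·x^3/3 + e·x + O(x^5).
The coefficient of x^4 is 0.

Final answer: 0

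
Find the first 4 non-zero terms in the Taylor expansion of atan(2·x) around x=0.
-128·x^7/7 + 32·x^5/5 - 8·x^3/3 + 2·x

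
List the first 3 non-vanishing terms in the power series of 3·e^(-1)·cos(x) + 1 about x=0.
x^4·e^(-1)/8 - 3·x^2·e^(-1)/2 + 1 + 3·e^(-1)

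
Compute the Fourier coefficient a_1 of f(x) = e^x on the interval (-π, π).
a_1 = (1/π) ∫_{-π}^{π} f(x)·cos(1x) dx.
Evaluate the integral (use parity and integration by parts as needed): a_1 = (1 - e^(2·π))·e^(-π)/(2·π).

Final answer: (1 - e^(2·π))·e^(-π)/(2·π)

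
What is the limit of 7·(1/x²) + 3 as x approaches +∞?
Evaluate the dominant behaviour as x → +∞; each term tends to a finite value or vanishes.
Limit = 3.

Final answer: 3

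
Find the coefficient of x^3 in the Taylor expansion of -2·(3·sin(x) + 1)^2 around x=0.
Expand to order 3: -2·(3·sin(x) + 1)^2 = 2·x^3 - 18·x^2 - 12·x - 2 + O(x^4).
The coefficient of x^3 is 2.

Final answer: 2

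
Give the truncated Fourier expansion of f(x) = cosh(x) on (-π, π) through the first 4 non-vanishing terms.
-cos(x)·sinh(π)/π + 2·cos(2·x)·sinh(π)/(5·π) - cos(3·x)·sinh(π)/(5·π) + sinh(π)/π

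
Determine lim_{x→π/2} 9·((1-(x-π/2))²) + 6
Direct substitution at x = π/2 gives 15.

Final answer: 15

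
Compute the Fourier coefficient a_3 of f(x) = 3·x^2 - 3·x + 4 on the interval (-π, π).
a_3 = (1/π) ∫_{-π}^{π} f(x)·cos(3x) dx.
Evaluate the integral (use parity and integration by parts as needed): a_3 = -4/3.

Final answer: -4/3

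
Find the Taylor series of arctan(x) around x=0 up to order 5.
x^5/5 - x^3/3 + x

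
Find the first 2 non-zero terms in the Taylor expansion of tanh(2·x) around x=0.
-8·x^3/3 + 2·x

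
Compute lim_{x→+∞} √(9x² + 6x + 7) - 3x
As x → +∞: multiply by the conjugate to get (6x+7)/(√(9x²+6x+7)+3x); the denominator ~ 6x, so the limit is 6/6 = 1.
Limit = 1.

Final answer: 1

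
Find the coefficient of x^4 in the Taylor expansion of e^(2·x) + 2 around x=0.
Expand to order 4: e^(2·x) + 2 = 2·x^4/3 + 4·x^3/3 + 2·x^2 + 2·x + 3 + O(x^5).
The coefficient of x^4 is 2/3.

Final answer: 2/3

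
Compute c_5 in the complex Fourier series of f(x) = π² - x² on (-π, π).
Compute the real Fourier coefficients first: a_5 = 4/25, b_5 = 0.
Then c_5 = (a_5 − i·b_5)/2 = 2/25.

Final answer: 2/25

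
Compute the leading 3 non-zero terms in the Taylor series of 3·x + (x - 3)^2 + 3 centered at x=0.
x^2 - 3·x + 12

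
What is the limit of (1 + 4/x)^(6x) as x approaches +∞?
As x → +∞: write (1 + 4/x)^(6x) = ((1 + 4/x)^x)^6 → (e^4)^6 = e^24.
Limit = e^(24).

Final answer: e^(24)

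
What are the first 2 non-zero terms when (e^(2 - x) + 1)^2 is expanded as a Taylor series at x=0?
-2·x·(1 + e^(2))·e^(2) + (1 + e^(2))^2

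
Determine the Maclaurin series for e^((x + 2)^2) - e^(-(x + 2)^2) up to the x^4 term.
x^4·(-19·e^(-4)/6 + 115·e^(4)/6) + x^3·(20·e^(-4)/3 + 44·e^(4)/3) + x^2·(-7·e^(-4) + 9·e^(4)) + x·(4·e^(-4) + 4·e^(4)) - e^(-4) + e^(4)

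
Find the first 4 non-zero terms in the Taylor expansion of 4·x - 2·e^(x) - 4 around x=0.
-x^3/3 - x^2 + 2·x - 6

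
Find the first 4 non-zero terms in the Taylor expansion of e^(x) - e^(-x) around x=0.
x^7/2520 + x^5/60 + x^3/3 + 2·x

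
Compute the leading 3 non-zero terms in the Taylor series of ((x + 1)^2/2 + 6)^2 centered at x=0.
15·x^2/2 + 13·x + 169/4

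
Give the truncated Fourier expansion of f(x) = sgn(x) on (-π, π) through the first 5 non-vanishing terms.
4·sin(x)/π + 4·sin(3·x)/(3·π) + 4·sin(5·x)/(5·π) + 4·sin(7·x)/(7·π) + 4·sin(9·x)/(9·π)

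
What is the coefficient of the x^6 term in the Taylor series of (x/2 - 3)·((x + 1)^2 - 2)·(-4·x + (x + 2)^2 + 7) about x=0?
Expand to order 6: (x/2 - 3)·((x + 1)^2 - 2)·(-4·x + (x + 2)^2 + 7) = x^5/2 - 2·x^4 - x^3 - 19·x^2 - 143·x/2 + 33 + O(x^7).
The coefficient of x^6 is 0.

Final answer: 0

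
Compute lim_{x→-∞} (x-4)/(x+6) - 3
Evaluate the dominant behaviour as x → -∞; each term tends to a finite value or vanishes.
Limit = -2.

Final answer: -2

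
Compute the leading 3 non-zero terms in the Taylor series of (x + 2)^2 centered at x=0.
x^2 + 4·x + 4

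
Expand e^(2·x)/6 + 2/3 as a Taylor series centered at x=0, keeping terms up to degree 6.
2·x^6/135 + 2·x^5/45 + x^4/9 + 2·x^3/9 + x^2/3 + x/3 + 5/6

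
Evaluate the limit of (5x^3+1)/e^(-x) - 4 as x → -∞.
The quotient is an ∞/∞ indeterminate form as x → -∞.
Compare growth rates of the dominant terms (exponentials ≫ polynomials ≫ logarithms), or apply L'Hôpital's rule; the quotient → 0.
Adding the constant: 0 - 4 = -4. Limit = -4.

Final answer: -4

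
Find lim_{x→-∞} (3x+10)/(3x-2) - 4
Evaluate the dominant behaviour as x → -∞; each term tends to a finite value or vanishes.
Limit = -3.

Final answer: -3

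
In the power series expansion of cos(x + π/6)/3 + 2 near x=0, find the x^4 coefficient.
Expand to order 4: cos(x + π/6)/3 + 2 = √(3)·x^4/144 + x^3/36 - √(3)·x^2/12 - x/6 + √(3)/6 + 2 + O(x^5).
The coefficient of x^4 is √(3)/144.

Final answer: √(3)/144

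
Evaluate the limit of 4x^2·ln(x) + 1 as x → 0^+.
The product is a 0·∞ indeterminate form at x → 0⁺.
Rewrite the product as 4·ln(x) / x^(-2) and apply L'Hôpital, or use the standard hierarchy x^(-2) ≫ |ln x| as x → 0⁺.
The indeterminate product → 0, so the limit = 1.

Final answer: 1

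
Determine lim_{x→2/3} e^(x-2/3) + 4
Direct substitution at x = 2/3 gives 5.

Final answer: 5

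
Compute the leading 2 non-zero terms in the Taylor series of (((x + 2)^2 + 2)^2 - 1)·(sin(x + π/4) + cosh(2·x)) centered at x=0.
x·(48 + 83·√(2)/2) + 35·√(2)/2 + 35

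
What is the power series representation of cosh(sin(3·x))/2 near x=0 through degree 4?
-81·x^4/16 + 9·x^2/4 + 1/2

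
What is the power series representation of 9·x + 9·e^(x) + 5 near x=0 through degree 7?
x^7/560 + x^6/80 + 3·x^5/40 + 3·x^4/8 + 3·x^3/2 + 9·x^2/2 + 18·x + 14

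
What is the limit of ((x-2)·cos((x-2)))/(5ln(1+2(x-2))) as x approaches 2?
Both numerator and denominator → 0 as x → 2; this is a 0/0 indeterminate form.
Expand each to leading order near x = 2: numerator ~ (x - 2), denominator ~ 10·(x - 2).
The limit of the ratio is 1/10.

Final answer: 1/10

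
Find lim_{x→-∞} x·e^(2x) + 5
The product is a 0·∞ indeterminate form at x → -∞.
Rewrite the product as x / e^(-2x) (an ∞/∞ form) and apply L'Hôpital, or use the standard hierarchy e^(2|x|) ≫ |x| as x → -∞.
The indeterminate product → 0, so the limit = 5.

Final answer: 5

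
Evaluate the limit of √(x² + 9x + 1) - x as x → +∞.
This is an ∞ − ∞ indeterminate form.
Multiply and divide by the conjugate √(x²+9x + 1) + x; the x² terms cancel, leaving (9x + 1)/(√(x²+9x + 1)+x) → 9/2.
Limit = 9/2.

Final answer: 9/2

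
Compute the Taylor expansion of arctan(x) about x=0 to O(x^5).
-x^3/3 + x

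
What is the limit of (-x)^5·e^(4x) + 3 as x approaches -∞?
The product is a 0·∞ indeterminate form at x → -∞.
Rewrite the product as (-x)^5 / e^(-4x) (an ∞/∞ form) and apply L'Hôpital, or use the standard hierarchy e^(4|x|) ≫ |(-x)^5| as x → -∞.
The indeterminate product → 0, so the limit = 3.

Final answer: 3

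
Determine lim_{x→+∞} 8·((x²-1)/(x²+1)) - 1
Evaluate the dominant behaviour as x → +∞; each term tends to a finite value or vanishes.
Limit = 7.

Final answer: 7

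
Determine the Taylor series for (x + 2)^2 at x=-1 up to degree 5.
1 + 2·(x + 1) + (x + 1)^2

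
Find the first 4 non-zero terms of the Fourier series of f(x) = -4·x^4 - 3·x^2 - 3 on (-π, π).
(-180 + 32·π^2)·cos(x) + (9 - 8·π^2)·cos(2·x) + (-28/27 + 32·π^2/9)·cos(3·x) - 4·π^4/5 - π^2 - 3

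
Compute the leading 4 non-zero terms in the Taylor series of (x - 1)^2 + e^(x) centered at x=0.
x^3/6 + 3·x^2/2 - x + 2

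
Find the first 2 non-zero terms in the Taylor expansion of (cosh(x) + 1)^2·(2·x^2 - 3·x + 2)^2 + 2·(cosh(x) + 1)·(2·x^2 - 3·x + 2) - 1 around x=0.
23 - 60·x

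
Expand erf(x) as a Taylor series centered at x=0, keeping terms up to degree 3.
-2·x^3/(3·√(π)) + 2·x/√(π)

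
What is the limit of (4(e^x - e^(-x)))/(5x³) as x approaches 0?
Both numerator and denominator → 0 as x → 0; this is a 0/0 indeterminate form.
Expand each to leading order near x = 0: numerator ~ 8·x, denominator ~ 5·x^3.
The limit of the ratio is ∞.

Final answer: ∞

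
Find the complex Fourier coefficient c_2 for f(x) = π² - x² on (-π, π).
Compute the real Fourier coefficients first: a_2 = -1, b_2 = 0.
Then c_2 = (a_2 − i·b_2)/2 = -1/2.

Final answer: -1/2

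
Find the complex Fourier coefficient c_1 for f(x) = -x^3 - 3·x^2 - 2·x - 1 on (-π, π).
Compute the real Fourier coefficients first: a_1 = 12, b_1 = 8 - 2·π^2.
Then c_1 = (a_1 − i·b_1)/2 = 6 - 4·i + i·π^2.

Final answer: 6 - 4·i + i·π^2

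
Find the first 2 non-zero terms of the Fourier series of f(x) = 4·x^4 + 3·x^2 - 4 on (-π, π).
(180 - 32·π^2)·cos(x) - 4 + π^2 + 4·π^4/5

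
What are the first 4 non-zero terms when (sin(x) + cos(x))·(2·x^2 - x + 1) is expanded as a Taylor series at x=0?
-19·x^4/24 + 7·x^3/3 + x^2/2 + 1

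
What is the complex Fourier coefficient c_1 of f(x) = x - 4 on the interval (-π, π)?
Compute the real Fourier coefficients first: a_1 = 0, b_1 = 2.
Then c_1 = (a_1 − i·b_1)/2 = -i.

Final answer: -i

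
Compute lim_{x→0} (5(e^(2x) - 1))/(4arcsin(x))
Both numerator and denominator → 0 as x → 0; this is a 0/0 indeterminate form.
Expand each to leading order near x = 0: numerator ~ 10·x, denominator ~ 4·x.
The limit of the ratio is 5/2.

Final answer: 5/2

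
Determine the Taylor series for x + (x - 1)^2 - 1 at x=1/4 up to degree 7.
-3/16 - (x - 1/4)/2 + (x - 1/4)^2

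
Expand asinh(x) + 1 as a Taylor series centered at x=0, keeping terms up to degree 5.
3·x^5/40 - x^3/6 + x + 1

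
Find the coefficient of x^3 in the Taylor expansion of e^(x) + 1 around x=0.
Expand to order 3: e^(x) + 1 = x^3/6 + x^2/2 + x + 2 + O(x^4).
The coefficient of x^3 is 1/6.

Final answer: 1/6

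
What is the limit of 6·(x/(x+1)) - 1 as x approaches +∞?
Evaluate the dominant behaviour as x → +∞; each term tends to a finite value or vanishes.
Limit = 5.

Final answer: 5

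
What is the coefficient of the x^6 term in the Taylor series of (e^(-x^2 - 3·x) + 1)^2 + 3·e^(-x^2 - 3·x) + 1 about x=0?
Expand to order 6: (e^(-x^2 - 3·x) + 1)^2 + 3·e^(-x^2 - 3·x) + 1 = -2383·x^6/240 + 3·x^5/40 + 135·x^4/8 - 63·x^3/2 + 67·x^2/2 - 21·x + 8 + O(x^7).
The coefficient of x^6 is -2383/240.

Final answer: -2383/240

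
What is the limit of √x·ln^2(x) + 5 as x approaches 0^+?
The product is a 0·∞ indeterminate form at x → 0⁺.
Rewrite the product as ln^2(x) / x^(-1/2) and apply L'Hôpital, or use the standard hierarchy x^(-1/2) ≫ |ln x|^2 as x → 0⁺.
The indeterminate product → 0, so the limit = 5.

Final answer: 5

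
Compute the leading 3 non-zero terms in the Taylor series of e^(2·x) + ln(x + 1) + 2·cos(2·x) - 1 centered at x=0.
-5·x^2/2 + 3·x + 2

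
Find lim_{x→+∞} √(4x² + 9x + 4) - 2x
As x → +∞: multiply by the conjugate to get (9x+4)/(√(4x²+9x+4)+2x); the denominator ~ 4x, so the limit is 9/4.
Limit = 9/4.

Final answer: 9/4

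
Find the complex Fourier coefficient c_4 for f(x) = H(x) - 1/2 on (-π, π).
Compute the real Fourier coefficients first: a_4 = 0, b_4 = 0.
Then c_4 = (a_4 − i·b_4)/2 = 0.

Final answer: 0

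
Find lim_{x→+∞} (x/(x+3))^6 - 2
As x → +∞: x/(x+3) = 1/(1 + 3/x) → 1, and the 6th power of a limit-1 base also → 1; with the additive constant, 1 - 2 = -1.
Limit = -1.

Final answer: -1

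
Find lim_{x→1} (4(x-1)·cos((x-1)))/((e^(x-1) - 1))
Both numerator and denominator → 0 as x → 1; this is a 0/0 indeterminate form.
Expand each to leading order near x = 1: numerator ~ 4·(x - 1), denominator ~ (x - 1).
The limit of the ratio is 4.

Final answer: 4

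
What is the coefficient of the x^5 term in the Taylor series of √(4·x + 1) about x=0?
Expand to order 5: √(4·x + 1) = 28·x^5 - 10·x^4 + 4·x^3 - 2·x^2 + 2·x + 1 + O(x^6).
The coefficient of x^5 is 28.

Final answer: 28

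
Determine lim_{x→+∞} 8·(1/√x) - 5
Evaluate the dominant behaviour as x → +∞; each term tends to a finite value or vanishes.
Limit = -5.

Final answer: -5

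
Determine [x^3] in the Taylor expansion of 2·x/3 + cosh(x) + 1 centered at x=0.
Expand to order 3: 2·x/3 + cosh(x) + 1 = x^2/2 + 2·x/3 + 2 + O(x^4).
The coefficient of x^3 is 0.

Final answer: 0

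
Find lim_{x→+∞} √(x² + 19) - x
This is an ∞ − ∞ indeterminate form.
Multiply and divide by the conjugate √(x²+19) + x; the x² terms cancel, leaving 19/(√(x²+19)+x) → 0.
Limit = 0.

Final answer: 0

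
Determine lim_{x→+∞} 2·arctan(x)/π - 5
Evaluate the dominant behaviour as x → +∞; each term tends to a finite value or vanishes.
Limit = -4.

Final answer: -4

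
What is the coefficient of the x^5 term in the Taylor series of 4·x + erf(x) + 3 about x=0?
Expand to order 5: 4·x + erf(x) + 3 = x^5/(5·√(π)) - 2·x^3/(3·√(π)) + x·(2/√(π) + 4) + 3 + O(x^6).
The coefficient of x^5 is 1/(5·√(π)).

Final answer: 1/(5·√(π))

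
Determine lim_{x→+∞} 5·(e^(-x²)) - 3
Evaluate the dominant behaviour as x → +∞; each term tends to a finite value or vanishes.
Limit = -3.

Final answer: -3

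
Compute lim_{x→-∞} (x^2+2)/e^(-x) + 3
The quotient is an ∞/∞ indeterminate form as x → -∞.
Compare growth rates of the dominant terms (exponentials ≫ polynomials ≫ logarithms), or apply L'Hôpital's rule; the quotient → 0.
Adding the constant: 0 + 3 = 3. Limit = 3.

Final answer: 3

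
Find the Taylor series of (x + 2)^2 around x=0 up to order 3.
x^2 + 4·x + 4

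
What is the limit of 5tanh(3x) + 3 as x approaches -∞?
Evaluate the dominant behaviour as x → -∞; each term tends to a finite value or vanishes.
Limit = -2.

Final answer: -2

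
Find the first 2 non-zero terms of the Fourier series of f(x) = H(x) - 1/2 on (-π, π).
2·sin(x)/π + 2·sin(3·x)/(3·π)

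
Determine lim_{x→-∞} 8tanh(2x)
Evaluate the dominant behaviour as x → -∞; each term tends to a finite value or vanishes.
Limit = -8.

Final answer: -8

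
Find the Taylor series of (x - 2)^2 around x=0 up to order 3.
x^2 - 4·x + 4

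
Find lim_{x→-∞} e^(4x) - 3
Evaluate the dominant behaviour as x → -∞; each term tends to a finite value or vanishes.
Limit = -3.

Final answer: -3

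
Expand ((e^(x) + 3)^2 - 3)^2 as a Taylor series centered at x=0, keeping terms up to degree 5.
1387·x^5/30 + 517·x^4/6 + 422·x^3/3 + 194·x^2 + 208·x + 169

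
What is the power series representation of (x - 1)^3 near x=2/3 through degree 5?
-1/27 + (x - 2/3)/3 - (x - 2/3)^2 + (x - 2/3)^3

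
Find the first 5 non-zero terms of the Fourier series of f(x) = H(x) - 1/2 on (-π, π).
2·sin(x)/π + 2·sin(3·x)/(3·π) + 2·sin(5·x)/(5·π) + 2·sin(7·x)/(7·π) + 2·sin(9·x)/(9·π)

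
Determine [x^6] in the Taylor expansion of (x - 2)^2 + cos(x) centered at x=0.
Expand to order 6: (x - 2)^2 + cos(x) = -x^6/720 + x^4/24 + x^2/2 - 4·x + 5 + O(x^7).
The coefficient of x^6 is -1/720.

Final answer: -1/720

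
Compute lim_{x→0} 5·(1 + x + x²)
Direct substitution at x = 0 gives 5.

Final answer: 5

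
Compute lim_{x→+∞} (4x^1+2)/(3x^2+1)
This is an ∞/∞ indeterminate form as x → +∞.
Divide numerator and denominator by x^2 and let the lower-order terms vanish; the numerator's degree 1 is below the denominator's degree 2, so the quotient → 0.
Limit = 0.

Final answer: 0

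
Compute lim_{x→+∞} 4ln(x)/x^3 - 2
The quotient is an ∞/∞ indeterminate form as x → +∞.
The polynomial denominator x^3 dominates the logarithmic numerator (any positive power of x ≫ ln(x) as x → ∞), so the quotient → 0.
Adding the constant: 0 - 2 = -2. Limit = -2.

Final answer: -2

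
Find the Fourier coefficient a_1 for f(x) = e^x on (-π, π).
a_1 = (1/π) ∫_{-π}^{π} f(x)·cos(1x) dx.
Evaluate the integral (use parity and integration by parts as needed): a_1 = (1 - e^(2·π))·e^(-π)/(2·π).

Final answer: (1 - e^(2·π))·e^(-π)/(2·π)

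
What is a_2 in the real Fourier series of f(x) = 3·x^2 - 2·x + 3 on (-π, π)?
a_2 = (1/π) ∫_{-π}^{π} f(x)·cos(2x) dx.
Evaluate the integral (use parity and integration by parts as needed): a_2 = 3.

Final answer: 3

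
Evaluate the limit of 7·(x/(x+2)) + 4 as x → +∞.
Evaluate the dominant behaviour as x → +∞; each term tends to a finite value or vanishes.
Limit = 11.

Final answer: 11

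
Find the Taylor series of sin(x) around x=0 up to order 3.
-x^3/6 + x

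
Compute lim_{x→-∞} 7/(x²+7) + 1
Evaluate the dominant behaviour as x → -∞; each term tends to a finite value or vanishes.
Limit = 1.

Final answer: 1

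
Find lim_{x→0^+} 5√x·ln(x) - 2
The product is a 0·∞ indeterminate form at x → 0⁺.
Rewrite the product as 5·ln(x) / x^(-1/2) and apply L'Hôpital, or use the standard hierarchy x^(-1/2) ≫ |ln x| as x → 0⁺.
The indeterminate product → 0, so the limit = -2.

Final answer: -2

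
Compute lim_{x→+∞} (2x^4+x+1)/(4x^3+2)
This is an ∞/∞ indeterminate form as x → +∞.
Divide numerator and denominator by x^4 and let the lower-order terms vanish; the numerator's degree 4 exceeds the denominator's degree 3, so the quotient diverges.
Limit = ∞.

Final answer: ∞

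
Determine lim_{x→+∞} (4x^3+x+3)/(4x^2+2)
This is an ∞/∞ indeterminate form as x → +∞.
Divide numerator and denominator by x^3 and let the lower-order terms vanish; the numerator's degree 3 exceeds the denominator's degree 2, so the quotient diverges.
Limit = ∞.

Final answer: ∞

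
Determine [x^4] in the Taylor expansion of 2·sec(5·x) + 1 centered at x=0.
Expand to order 4: 2·sec(5·x) + 1 = 3125·x^4/12 + 25·x^2 + 3 + O(x^5).
The coefficient of x^4 is 3125/12.

Final answer: 3125/12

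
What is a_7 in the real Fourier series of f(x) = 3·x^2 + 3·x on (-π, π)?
a_7 = (1/π) ∫_{-π}^{π} f(x)·cos(7x) dx.
Evaluate the integral (use parity and integration by parts as needed): a_7 = -12/49.

Final answer: -12/49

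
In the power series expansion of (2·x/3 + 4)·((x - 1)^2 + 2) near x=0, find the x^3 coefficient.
Expand to order 3: (2·x/3 + 4)·((x - 1)^2 + 2) = 2·x^3/3 + 8·x^2/3 - 6·x + 12 + O(x^4).
The coefficient of x^3 is 2/3.

Final answer: 2/3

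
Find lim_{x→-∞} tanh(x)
Evaluate the dominant behaviour as x → -∞; each term tends to a finite value or vanishes.
Limit = -1.

Final answer: -1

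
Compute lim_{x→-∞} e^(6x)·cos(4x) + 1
Evaluate the dominant behaviour as x → -∞; each term tends to a finite value or vanishes.
Limit = 1.

Final answer: 1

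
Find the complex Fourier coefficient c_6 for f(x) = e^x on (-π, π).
Compute the real Fourier coefficients first: a_6 = (-1 + e^(2·π))·e^(-π)/(37·π), b_6 = (6 - 6·e^(2·π))·e^(-π)/(37·π).
Then c_6 = (a_6 − i·b_6)/2 = -e^(-π)/(74·π) + e^(π)/(74·π) - 3·i·e^(-π)/(37·π) + 3·i·e^(π)/(37·π).

Final answer: -e^(-π)/(74·π) + e^(π)/(74·π) - 3·i·e^(-π)/(37·π) + 3·i·e^(π)/(37·π)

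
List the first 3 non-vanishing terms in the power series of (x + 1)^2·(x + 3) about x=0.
5·x^2 + 7·x + 3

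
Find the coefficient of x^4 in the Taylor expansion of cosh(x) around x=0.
Expand to order 4: cosh(x) = x^4/24 + x^2/2 + 1 + O(x^5).
The coefficient of x^4 is 1/24.

Final answer: 1/24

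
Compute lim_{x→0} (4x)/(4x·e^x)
Both numerator and denominator → 0 as x → 0; this is a 0/0 indeterminate form.
Expand each to leading order near x = 0: numerator ~ 4·x, denominator ~ 4·x.
The limit of the ratio is 1.

Final answer: 1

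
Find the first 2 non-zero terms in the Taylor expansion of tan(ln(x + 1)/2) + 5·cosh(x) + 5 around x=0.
x/2 + 10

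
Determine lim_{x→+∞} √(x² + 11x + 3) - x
As x → +∞: multiply by the conjugate to get (11x+3)/(√(x²+11x+3)+x); the denominator ~ 2x, so the limit is 11/2.
Limit = 11/2.

Final answer: 11/2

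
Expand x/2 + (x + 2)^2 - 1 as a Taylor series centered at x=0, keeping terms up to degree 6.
x^2 + 9·x/2 + 3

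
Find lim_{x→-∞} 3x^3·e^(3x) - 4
The product is a 0·∞ indeterminate form at x → -∞.
Rewrite the product as 3x^3 / e^(-3x) (an ∞/∞ form) and apply L'Hôpital, or use the standard hierarchy e^(3|x|) ≫ |x^3| as x → -∞.
The indeterminate product → 0, so the limit = -4.

Final answer: -4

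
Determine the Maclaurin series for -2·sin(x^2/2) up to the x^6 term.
x^6/24 - x^2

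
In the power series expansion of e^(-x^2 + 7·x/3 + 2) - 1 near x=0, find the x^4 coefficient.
Expand to order 4: e^(-x^2 + 7·x/3 + 2) - 1 = -1919·x^4·e^(2)/1944 - 35·x^3·e^(2)/162 + 31·x^2·e^(2)/18 + 7·x·e^(2)/3 - 1 + e^(2) + O(x^5).
The coefficient of x^4 is -1919·e^(2)/1944.

Final answer: -1919·e^(2)/1944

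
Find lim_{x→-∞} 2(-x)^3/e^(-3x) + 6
The quotient is an ∞/∞ indeterminate form as x → -∞.
Compare growth rates of the dominant terms (exponentials ≫ polynomials ≫ logarithms), or apply L'Hôpital's rule; the quotient → 0.
Adding the constant: 0 + 6 = 6. Limit = 6.

Final answer: 6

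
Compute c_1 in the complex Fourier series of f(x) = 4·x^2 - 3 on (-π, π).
Compute the real Fourier coefficients first: a_1 = -16, b_1 = 0.
Then c_1 = (a_1 − i·b_1)/2 = -8.

Final answer: -8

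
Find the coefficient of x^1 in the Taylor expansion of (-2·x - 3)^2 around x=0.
Expand to order 1: (-2·x - 3)^2 = 12·x + 9 + O(x^2).
The coefficient of x^1 is 12.

Final answer: 12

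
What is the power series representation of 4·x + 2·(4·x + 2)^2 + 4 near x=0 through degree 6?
32·x^2 + 36·x + 12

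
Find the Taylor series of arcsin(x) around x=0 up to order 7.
5·x^7/112 + 3·x^5/40 + x^3/6 + x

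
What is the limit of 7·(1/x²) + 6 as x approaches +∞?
Evaluate the dominant behaviour as x → +∞; each term tends to a finite value or vanishes.
Limit = 6.

Final answer: 6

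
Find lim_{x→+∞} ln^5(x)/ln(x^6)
This is an ∞/∞ indeterminate form as x → +∞.
Write ln(x^6) = 6·ln(x), reducing the quotient to ln^4(x)/6 → ∞.
Limit = ∞.

Final answer: ∞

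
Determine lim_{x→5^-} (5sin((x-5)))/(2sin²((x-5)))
Both numerator and denominator → 0 as x → 5^-; this is a 0/0 indeterminate form.
Expand each to leading order near x = 5: numerator ~ 5·(x - 5), denominator ~ 2·(x - 5)^2.
The limit of the ratio is -∞.

Final answer: -∞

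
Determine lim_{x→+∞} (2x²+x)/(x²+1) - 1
Evaluate the dominant behaviour as x → +∞; each term tends to a finite value or vanishes.
Limit = 1.

Final answer: 1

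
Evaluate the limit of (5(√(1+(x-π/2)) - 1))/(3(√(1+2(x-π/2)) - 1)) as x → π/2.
Both numerator and denominator → 0 as x → π/2; this is a 0/0 indeterminate form.
Expand each to leading order near x = π/2: numerator ~ 5·(x - π/2)/2, denominator ~ 3·(x - π/2).
The limit of the ratio is 5/6.

Final answer: 5/6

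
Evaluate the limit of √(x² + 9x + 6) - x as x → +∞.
This is an ∞ − ∞ indeterminate form.
Multiply and divide by the conjugate √(x²+9x + 6) + x; the x² terms cancel, leaving (9x + 6)/(√(x²+9x + 6)+x) → 9/2.
Limit = 9/2.

Final answer: 9/2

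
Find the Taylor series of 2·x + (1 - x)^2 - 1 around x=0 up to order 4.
x^2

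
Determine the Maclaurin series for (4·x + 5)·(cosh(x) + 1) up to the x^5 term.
x^5/6 + 5·x^4/24 + 2·x^3 + 5·x^2/2 + 8·x + 10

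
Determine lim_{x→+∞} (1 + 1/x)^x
As x → +∞: this is the defining limit (1 + 1/x)^x → e^1.
Limit = e.

Final answer: e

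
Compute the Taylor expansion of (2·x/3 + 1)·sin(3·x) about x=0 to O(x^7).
27·x^6/20 + 81·x^5/40 - 3·x^4 - 9·x^3/2 + 2·x^2 + 3·x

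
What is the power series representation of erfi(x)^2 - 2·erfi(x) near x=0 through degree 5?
-2·x^5/(5·√(π)) + 8·x^4/(3·π) - 4·x^3/(3·√(π)) + 4·x^2/π - 4·x/√(π)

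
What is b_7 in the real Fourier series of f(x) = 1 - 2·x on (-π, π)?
b_7 = (1/π) ∫_{-π}^{π} f(x)·sin(7x) dx.
Evaluate the integral (use parity and integration by parts as needed): b_7 = -4/7.

Final answer: -4/7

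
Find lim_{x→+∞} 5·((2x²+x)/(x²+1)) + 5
Evaluate the dominant behaviour as x → +∞; each term tends to a finite value or vanishes.
Limit = 15.

Final answer: 15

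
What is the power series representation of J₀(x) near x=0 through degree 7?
-x^6/2304 + x^4/64 - x^2/4 + 1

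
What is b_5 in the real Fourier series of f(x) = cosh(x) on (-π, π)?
b_5 = (1/π) ∫_{-π}^{π} f(x)·sin(5x) dx.
Evaluate the integral (use parity and integration by parts as needed): b_5 = 0.

Final answer: 0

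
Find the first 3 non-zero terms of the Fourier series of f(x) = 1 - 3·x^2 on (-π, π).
12·cos(x) - 3·cos(2·x) - π^2 + 1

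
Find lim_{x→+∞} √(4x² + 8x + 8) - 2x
As x → +∞: multiply by the conjugate to get (8x+8)/(√(4x²+8x+8)+2x); the denominator ~ 4x, so the limit is 8/4 = 2.
Limit = 2.

Final answer: 2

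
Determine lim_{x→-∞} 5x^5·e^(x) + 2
The product is a 0·∞ indeterminate form at x → -∞.
Rewrite the product as 5x^5 / e^(-x) (an ∞/∞ form) and apply L'Hôpital, or use the standard hierarchy e^(|x|) ≫ |x^5| as x → -∞.
The indeterminate product → 0, so the limit = 2.

Final answer: 2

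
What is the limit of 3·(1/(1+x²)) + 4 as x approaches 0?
Direct substitution at x = 0 gives 7.

Final answer: 7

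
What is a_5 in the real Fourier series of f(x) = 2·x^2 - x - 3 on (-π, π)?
a_5 = (1/π) ∫_{-π}^{π} f(x)·cos(5x) dx.
Evaluate the integral (use parity and integration by parts as needed): a_5 = -8/25.

Final answer: -8/25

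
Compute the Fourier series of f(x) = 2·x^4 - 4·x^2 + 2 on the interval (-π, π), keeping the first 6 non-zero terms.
(112 - 16·π^2)·cos(x) + (-10 + 4·π^2)·cos(2·x) + (80/27 - 16·π^2/9)·cos(3·x) + (-11/8 + π^2)·cos(4·x) + (496/625 - 16·π^2/25)·cos(5·x) - 4·π^2/3 + 2 + 2·π^4/5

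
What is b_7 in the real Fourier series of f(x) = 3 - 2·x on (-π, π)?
b_7 = (1/π) ∫_{-π}^{π} f(x)·sin(7x) dx.
Evaluate the integral (use parity and integration by parts as needed): b_7 = -4/7.

Final answer: -4/7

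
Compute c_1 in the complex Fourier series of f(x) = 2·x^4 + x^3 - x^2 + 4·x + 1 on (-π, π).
Compute the real Fourier coefficients first: a_1 = 100 - 16·π^2, b_1 = -4 + 2·π^2.
Then c_1 = (a_1 − i·b_1)/2 = -8·π^2 + 50 - i·π^2 + 2·i.

Final answer: -8·π^2 + 50 - i·π^2 + 2·i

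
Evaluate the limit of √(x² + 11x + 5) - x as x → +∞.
This is an ∞ − ∞ indeterminate form.
Multiply and divide by the conjugate √(x²+11x + 5) + x; the x² terms cancel, leaving (11x + 5)/(√(x²+11x + 5)+x) → 11/2.
Limit = 11/2.

Final answer: 11/2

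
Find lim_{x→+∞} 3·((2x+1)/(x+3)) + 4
Evaluate the dominant behaviour as x → +∞; each term tends to a finite value or vanishes.
Limit = 10.

Final answer: 10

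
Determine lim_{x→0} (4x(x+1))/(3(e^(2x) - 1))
Both numerator and denominator → 0 as x → 0; this is a 0/0 indeterminate form.
Expand each to leading order near x = 0: numerator ~ 4·x, denominator ~ 6·x.
The limit of the ratio is 2/3.

Final answer: 2/3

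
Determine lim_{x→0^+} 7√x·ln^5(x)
This is a 0·∞ indeterminate form at x → 0⁺.
Rewrite the product as 7·ln^5(x) / x^(-1/2) and apply L'Hôpital, or use the standard hierarchy x^(-1/2) ≫ |ln x|^5 as x → 0⁺.
The indeterminate product → 0, so the limit = 0.

Final answer: 0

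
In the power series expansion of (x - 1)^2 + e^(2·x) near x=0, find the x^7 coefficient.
Expand to order 7: (x - 1)^2 + e^(2·x) = 8·x^7/315 + 4·x^6/45 + 4·x^5/15 + 2·x^4/3 + 4·x^3/3 + 3·x^2 + 2 + O(x^8).
The coefficient of x^7 is 8/315.

Final answer: 8/315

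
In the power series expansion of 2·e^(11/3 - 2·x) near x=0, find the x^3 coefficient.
Expand to order 3: 2·e^(11/3 - 2·x) = -8·x^3·e^(11/3)/3 + 4·x^2·e^(11/3) - 4·x·e^(11/3) + 2·e^(11/3) + O(x^4).
The coefficient of x^3 is -8·e^(11/3)/3.

Final answer: -8·e^(11/3)/3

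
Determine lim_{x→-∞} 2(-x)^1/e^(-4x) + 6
The quotient is an ∞/∞ indeterminate form as x → -∞.
Compare growth rates of the dominant terms (exponentials ≫ polynomials ≫ logarithms), or apply L'Hôpital's rule; the quotient → 0.
Adding the constant: 0 + 6 = 6. Limit = 6.

Final answer: 6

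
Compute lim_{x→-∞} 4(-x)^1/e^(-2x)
This is an ∞/∞ indeterminate form as x → -∞.
Compare growth rates of the dominant terms (exponentials ≫ polynomials ≫ logarithms), or apply L'Hôpital's rule; the quotient → 0.
Limit = 0.

Final answer: 0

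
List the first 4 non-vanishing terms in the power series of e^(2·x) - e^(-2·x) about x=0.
16·x^7/315 + 8·x^5/15 + 8·x^3/3 + 4·x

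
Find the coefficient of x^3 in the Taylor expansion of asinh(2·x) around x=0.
Expand to order 3: asinh(2·x) = -4·x^3/3 + 2·x + O(x^4).
The coefficient of x^3 is -4/3.

Final answer: -4/3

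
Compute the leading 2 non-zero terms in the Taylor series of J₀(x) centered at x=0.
1 - x^2/4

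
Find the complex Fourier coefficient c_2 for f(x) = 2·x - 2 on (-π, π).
Compute the real Fourier coefficients first: a_2 = 0, b_2 = -2.
Then c_2 = (a_2 − i·b_2)/2 = i.

Final answer: i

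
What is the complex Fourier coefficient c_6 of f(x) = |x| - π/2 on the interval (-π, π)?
Compute the real Fourier coefficients first: a_6 = 0, b_6 = 0.
Then c_6 = (a_6 − i·b_6)/2 = 0.

Final answer: 0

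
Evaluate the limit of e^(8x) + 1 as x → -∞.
Evaluate the dominant behaviour as x → -∞; each term tends to a finite value or vanishes.
Limit = 1.

Final answer: 1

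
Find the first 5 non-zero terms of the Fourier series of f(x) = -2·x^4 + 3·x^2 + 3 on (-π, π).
(-108 + 16·π^2)·cos(x) + (9 - 4·π^2)·cos(2·x) + (-68/27 + 16·π^2/9)·cos(3·x) + (9/8 - π^2)·cos(4·x) - 2·π^4/5 + 3 + π^2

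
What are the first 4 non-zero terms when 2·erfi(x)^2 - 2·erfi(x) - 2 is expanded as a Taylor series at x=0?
-4·x^3/(3·√(π)) + 8·x^2/π - 4·x/√(π) - 2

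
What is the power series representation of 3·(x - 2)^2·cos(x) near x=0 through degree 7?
x^7/60 + 13·x^6/120 - x^5/2 - x^4 + 6·x^3 - 3·x^2 - 12·x + 12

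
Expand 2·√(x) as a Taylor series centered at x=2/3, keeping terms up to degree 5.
2·√(6)/3 + √(6)·(x - 2/3)/2 - 3·√(6)·(x - 2/3)^2/16 + 9·√(6)·(x - 2/3)^3/64 - 135·√(6)·(x - 2/3)^4/1024 + 567·√(6)·(x - 2/3)^5/4096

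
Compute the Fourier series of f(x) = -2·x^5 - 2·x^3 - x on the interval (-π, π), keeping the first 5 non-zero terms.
(-458 - 4·π^4 + 76·π^2)·sin(x) + (-8·π^2 + 13 + 2·π^4)·sin(2·x) + (-4·π^4/3 - 142/81 + 44·π^2/27)·sin(3·x) + (-π^2/4 + 19/32 + π^4)·sin(4·x) + (-4·π^4/5 - 4·π^2/25 - 226/625)·sin(5·x)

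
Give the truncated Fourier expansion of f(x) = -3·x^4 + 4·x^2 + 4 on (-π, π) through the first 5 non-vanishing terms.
(-160 + 24·π^2)·cos(x) + (13 - 6·π^2)·cos(2·x) + (-32/9 + 8·π^2/3)·cos(3·x) + (25/16 - 3·π^2/2)·cos(4·x) - 3·π^4/5 + 4 + 4·π^2/3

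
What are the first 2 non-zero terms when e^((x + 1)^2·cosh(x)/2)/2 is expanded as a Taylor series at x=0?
x·e^(1/2)/2 + e^(1/2)/2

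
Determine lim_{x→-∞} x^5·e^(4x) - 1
The product is a 0·∞ indeterminate form at x → -∞.
Rewrite the product as x^5 / e^(-4x) (an ∞/∞ form) and apply L'Hôpital, or use the standard hierarchy e^(4|x|) ≫ |x^5| as x → -∞.
The indeterminate product → 0, so the limit = -1.

Final answer: -1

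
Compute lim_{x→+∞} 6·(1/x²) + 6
Evaluate the dominant behaviour as x → +∞; each term tends to a finite value or vanishes.
Limit = 6.

Final answer: 6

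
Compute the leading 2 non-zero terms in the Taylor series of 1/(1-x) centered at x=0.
x + 1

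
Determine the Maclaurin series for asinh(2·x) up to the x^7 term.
-40·x^7/7 + 12·x^5/5 - 4·x^3/3 + 2·x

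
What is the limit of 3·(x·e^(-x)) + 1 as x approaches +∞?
Evaluate the dominant behaviour as x → +∞; each term tends to a finite value or vanishes.
Limit = 1.

Final answer: 1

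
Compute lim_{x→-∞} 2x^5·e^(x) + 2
The product is a 0·∞ indeterminate form at x → -∞.
Rewrite the product as 2x^5 / e^(-x) (an ∞/∞ form) and apply L'Hôpital, or use the standard hierarchy e^(|x|) ≫ |x^5| as x → -∞.
The indeterminate product → 0, so the limit = 2.

Final answer: 2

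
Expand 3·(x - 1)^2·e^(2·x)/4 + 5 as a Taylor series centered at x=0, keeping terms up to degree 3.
-x^3/2 - 3·x^2/4 + 23/4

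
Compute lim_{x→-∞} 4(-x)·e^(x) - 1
The product is a 0·∞ indeterminate form at x → -∞.
Rewrite the product as 4(-x) / e^(-x) (an ∞/∞ form) and apply L'Hôpital, or use the standard hierarchy e^(|x|) ≫ |(-x)| as x → -∞.
The indeterminate product → 0, so the limit = -1.

Final answer: -1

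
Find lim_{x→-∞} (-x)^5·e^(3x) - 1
The product is a 0·∞ indeterminate form at x → -∞.
Rewrite the product as (-x)^5 / e^(-3x) (an ∞/∞ form) and apply L'Hôpital, or use the standard hierarchy e^(3|x|) ≫ |(-x)^5| as x → -∞.
The indeterminate product → 0, so the limit = -1.

Final answer: -1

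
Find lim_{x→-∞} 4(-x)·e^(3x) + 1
The product is a 0·∞ indeterminate form at x → -∞.
Rewrite the product as 4(-x) / e^(-3x) (an ∞/∞ form) and apply L'Hôpital, or use the standard hierarchy e^(3|x|) ≫ |(-x)| as x → -∞.
The indeterminate product → 0, so the limit = 1.

Final answer: 1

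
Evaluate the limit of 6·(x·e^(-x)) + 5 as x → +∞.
Evaluate the dominant behaviour as x → +∞; each term tends to a finite value or vanishes.
Limit = 5.

Final answer: 5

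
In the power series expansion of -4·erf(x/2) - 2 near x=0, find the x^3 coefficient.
Expand to order 3: -4·erf(x/2) - 2 = x^3/(3·√(π)) - 4·x/√(π) - 2 + O(x^4).
The coefficient of x^3 is 1/(3·√(π)).

Final answer: 1/(3·√(π))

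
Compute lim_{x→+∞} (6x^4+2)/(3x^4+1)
This is an ∞/∞ indeterminate form as x → +∞.
Divide numerator and denominator by x^4 and let the lower-order terms vanish; the leading terms give 6/3 = 2.
Limit = 2.

Final answer: 2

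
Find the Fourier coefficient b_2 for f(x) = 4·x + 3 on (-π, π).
b_2 = (1/π) ∫_{-π}^{π} f(x)·sin(2x) dx.
Evaluate the integral (use parity and integration by parts as needed): b_2 = -4.

Final answer: -4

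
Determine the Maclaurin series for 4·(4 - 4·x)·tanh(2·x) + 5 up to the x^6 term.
-1024·x^6/15 + 1024·x^5/15 + 128·x^4/3 - 128·x^3/3 - 32·x^2 + 32·x + 5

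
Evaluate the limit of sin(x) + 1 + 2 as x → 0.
Direct substitution at x = 0 gives 3.

Final answer: 3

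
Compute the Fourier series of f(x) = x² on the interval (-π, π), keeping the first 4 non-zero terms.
-4·cos(x) + cos(2·x) - 4·cos(3·x)/9 + π^2/3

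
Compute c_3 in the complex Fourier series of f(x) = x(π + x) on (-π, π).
Compute the real Fourier coefficients first: a_3 = -4/9, b_3 = 2·π/3.
Then c_3 = (a_3 − i·b_3)/2 = -2/9 - i·π/3.

Final answer: -2/9 - i·π/3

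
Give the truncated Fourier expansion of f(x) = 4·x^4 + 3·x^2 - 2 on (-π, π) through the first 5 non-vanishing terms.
(180 - 32·π^2)·cos(x) + (-9 + 8·π^2)·cos(2·x) + (28/27 - 32·π^2/9)·cos(3·x) + 2·π^2·cos(4·x) - 2 + π^2 + 4·π^4/5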